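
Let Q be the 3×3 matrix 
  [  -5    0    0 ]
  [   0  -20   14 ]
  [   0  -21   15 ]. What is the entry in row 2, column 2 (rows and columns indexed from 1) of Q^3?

Characteristic polynomial: λ^3 + 10λ^2 + 19λ - 30 = (λ - 1)(λ + 5)(λ + 6), so the eigenvalues are -6, -5, 1.
λ=-5: eigenvector (1, 0, 0).
λ=-6: eigenvector (0, 1, 1).
λ=1: eigenvector (0, 2, 3).
P = [[1, 0, 0], [0, 1, 2], [0, 1, 3]], D = diag(-5, -6, 1), P⁻¹ = [[1, 0, 0], [0, 3, -2], [0, -1, 1]].
Q³ = P·diag(-125, -216, 1)·P⁻¹ = [[-125, 0, 0], [0, -650, 434], [0, -651, 435]].
The requested entry is -650.

-650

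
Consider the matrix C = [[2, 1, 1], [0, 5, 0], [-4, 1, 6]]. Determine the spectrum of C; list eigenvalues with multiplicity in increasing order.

4, 4, 5

Characteristic polynomial: p(μ) = μ^3 - 13μ^2 + 56μ - 80 = (μ - 5)(μ - 4)^2.
Roots (with multiplicity): 4, 4, 5.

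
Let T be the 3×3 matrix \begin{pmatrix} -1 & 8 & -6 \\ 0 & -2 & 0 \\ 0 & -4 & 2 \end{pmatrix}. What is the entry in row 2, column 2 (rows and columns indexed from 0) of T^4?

Characteristic polynomial: λ^3 + λ^2 - 4λ - 4 = (λ - 2)(λ + 1)(λ + 2), so the eigenvalues are -2, -1, 2.
λ=-1: eigenvector (1, 0, 0).
λ=-2: eigenvector (-2, 1, 1).
λ=2: eigenvector (-2, 0, 1).
P = [[1, -2, -2], [0, 1, 0], [0, 1, 1]], D = diag(-1, -2, 2), P⁻¹ = [[1, 0, 2], [0, 1, 0], [0, -1, 1]].
T⁴ = P·diag(1, 16, 16)·P⁻¹ = [[1, 0, -30], [0, 16, 0], [0, 0, 16]].
The requested entry is 16.

16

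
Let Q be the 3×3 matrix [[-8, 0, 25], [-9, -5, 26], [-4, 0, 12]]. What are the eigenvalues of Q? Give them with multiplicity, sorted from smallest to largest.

Characteristic polynomial: p(r) = r^3 + r^2 - 16r + 20 = (r - 2)^2(r + 5).
Roots (with multiplicity): -5, 2, 2.

-5, 2, 2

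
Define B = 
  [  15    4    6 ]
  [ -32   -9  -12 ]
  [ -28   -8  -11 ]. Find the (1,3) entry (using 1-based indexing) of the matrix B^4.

-624

Characteristic polynomial: λ^3 + 5λ^2 - λ - 5 = (λ - 1)(λ + 1)(λ + 5), so the eigenvalues are -5, -1, 1.
λ=-5: eigenvector (-1, 2, 2).
λ=1: eigenvector (1, -2, -1).
λ=-1: eigenvector (-1, 1, 2).
P = [[-1, 1, -1], [2, -2, 1], [2, -1, 2]], D = diag(-5, 1, -1), P⁻¹ = [[3, 1, 1], [2, 0, 1], [-2, -1, 0]].
B⁴ = P·diag(625, 1, 1)·P⁻¹ = [[-1871, -624, -624], [3744, 1249, 1248], [3744, 1248, 1249]].
The requested entry is -624.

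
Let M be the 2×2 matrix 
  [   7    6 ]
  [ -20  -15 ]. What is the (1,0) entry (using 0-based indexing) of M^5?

-28820

Characteristic polynomial: t^2 + 8t + 15 = (t + 3)(t + 5), so the eigenvalues are -5, -3.
t=-5: eigenvector (1, -2).
t=-3: eigenvector (3, -5).
P = [[1, 3], [-2, -5]], D = diag(-5, -3), P⁻¹ = [[-5, -3], [2, 1]].
M⁵ = P·diag(-3125, -243)·P⁻¹ = [[14167, 8646], [-28820, -17535]].
The requested entry is -28820.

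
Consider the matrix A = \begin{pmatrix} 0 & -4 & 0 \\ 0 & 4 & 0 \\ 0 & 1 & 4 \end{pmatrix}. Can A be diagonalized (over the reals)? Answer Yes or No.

No

Characteristic polynomial: p(s) = s^3 - 8s^2 + 16s = s(s - 4)^2.
s = 4 has algebraic multiplicity 2; rank(A − 4I) = 2, so geometric multiplicity = 1.
Geometric multiplicity < algebraic multiplicity, so A is not diagonalizable.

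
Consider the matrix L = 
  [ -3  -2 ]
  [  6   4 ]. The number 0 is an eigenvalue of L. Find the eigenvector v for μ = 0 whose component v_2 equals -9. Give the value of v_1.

6

L = [[-3, -2], [6, 4]].
Solving (L)v = 0 gives the eigenspace spanned by (6, -9).
With v_2 = -9, v = (6, -9), so v_1 = 6.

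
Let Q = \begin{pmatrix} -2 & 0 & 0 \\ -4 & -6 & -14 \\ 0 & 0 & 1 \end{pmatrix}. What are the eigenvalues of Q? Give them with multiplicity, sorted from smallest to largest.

-6, -2, 1

Characteristic polynomial: p(μ) = μ^3 + 7μ^2 + 4μ - 12 = (μ - 1)(μ + 2)(μ + 6).
Roots (with multiplicity): -6, -2, 1.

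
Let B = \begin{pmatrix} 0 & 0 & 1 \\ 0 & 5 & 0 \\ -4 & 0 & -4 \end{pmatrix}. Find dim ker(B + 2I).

B + 2I = [[2, 0, 1], [0, 7, 0], [-4, 0, -2]].
This matrix has rank 2, so its null space has dimension 3 − 2 = 1.

1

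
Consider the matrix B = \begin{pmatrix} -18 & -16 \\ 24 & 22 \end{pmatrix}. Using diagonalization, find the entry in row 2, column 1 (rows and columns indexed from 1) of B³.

Characteristic polynomial: μ^2 - 4μ - 12 = (μ - 6)(μ + 2), so the eigenvalues are -2, 6.
μ=-2: eigenvector (-1, 1).
μ=6: eigenvector (-2, 3).
P = [[-1, -2], [1, 3]], D = diag(-2, 6), P⁻¹ = [[-3, -2], [1, 1]].
B³ = P·diag(-8, 216)·P⁻¹ = [[-456, -448], [672, 664]].
The requested entry is 672.

672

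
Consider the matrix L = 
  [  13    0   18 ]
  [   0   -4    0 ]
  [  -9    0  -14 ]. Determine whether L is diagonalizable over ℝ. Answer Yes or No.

Yes

Characteristic polynomial: p(t) = t^3 + 5t^2 - 16t - 80 = (t - 4)(t + 4)(t + 5).
All 3 eigenvalues are distinct, so L is diagonalizable.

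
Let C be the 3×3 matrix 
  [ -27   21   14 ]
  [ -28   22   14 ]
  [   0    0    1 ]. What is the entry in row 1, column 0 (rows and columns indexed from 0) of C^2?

Characteristic polynomial: λ^3 + 4λ^2 - 11λ + 6 = (λ - 1)^2(λ + 6), so the eigenvalues are -6, 1, 1.
λ=1: eigenvector (1, 0, 2).
λ=-6: eigenvector (1, 1, 0).
λ=1: eigenvector (3, 2, 3).
P = [[1, 1, 3], [0, 1, 2], [2, 0, 3]], D = diag(1, -6, 1), P⁻¹ = [[3, -3, -1], [4, -3, -2], [-2, 2, 1]].
C² = P·diag(1, 36, 1)·P⁻¹ = [[141, -105, -70], [140, -104, -70], [0, 0, 1]].
The requested entry is 140.

140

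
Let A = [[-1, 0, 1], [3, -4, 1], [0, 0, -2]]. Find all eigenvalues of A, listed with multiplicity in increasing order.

-4, -2, -1

Characteristic polynomial: p(μ) = μ^3 + 7μ^2 + 14μ + 8 = (μ + 1)(μ + 2)(μ + 4).
Roots (with multiplicity): -4, -2, -1.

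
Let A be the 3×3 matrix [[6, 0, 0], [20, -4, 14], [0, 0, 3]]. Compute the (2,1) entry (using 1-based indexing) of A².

40

Characteristic polynomial: t^3 - 5t^2 - 18t + 72 = (t - 6)(t - 3)(t + 4), so the eigenvalues are -4, 3, 6.
t=6: eigenvector (1, 2, 0).
t=-4: eigenvector (0, 1, 0).
t=3: eigenvector (0, 2, 1).
P = [[1, 0, 0], [2, 1, 2], [0, 0, 1]], D = diag(6, -4, 3), P⁻¹ = [[1, 0, 0], [-2, 1, -2], [0, 0, 1]].
A² = P·diag(36, 16, 9)·P⁻¹ = [[36, 0, 0], [40, 16, -14], [0, 0, 9]].
The requested entry is 40.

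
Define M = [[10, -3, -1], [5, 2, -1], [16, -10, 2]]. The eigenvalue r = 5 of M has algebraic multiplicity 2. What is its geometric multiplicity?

1

M − 5I = [[5, -3, -1], [5, -3, -1], [16, -10, -3]].
This matrix has rank 2, so its null space has dimension 3 − 2 = 1.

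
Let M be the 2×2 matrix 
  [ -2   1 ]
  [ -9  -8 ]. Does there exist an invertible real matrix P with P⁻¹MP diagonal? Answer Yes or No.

Characteristic polynomial: p(s) = s^2 + 10s + 25 = (s + 5)^2.
s = -5 has algebraic multiplicity 2; rank(M + 5I) = 1, so geometric multiplicity = 1.
Geometric multiplicity < algebraic multiplicity, so M is not diagonalizable.

No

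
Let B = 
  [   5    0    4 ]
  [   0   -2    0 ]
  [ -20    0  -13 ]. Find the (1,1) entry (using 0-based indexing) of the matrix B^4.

16

Characteristic polynomial: λ^3 + 10λ^2 + 31λ + 30 = (λ + 2)(λ + 3)(λ + 5), so the eigenvalues are -5, -3, -2.
λ=-5: eigenvector (-2, 0, 5).
λ=-2: eigenvector (0, 1, 0).
λ=-3: eigenvector (1, 0, -2).
P = [[-2, 0, 1], [0, 1, 0], [5, 0, -2]], D = diag(-5, -2, -3), P⁻¹ = [[2, 0, 1], [0, 1, 0], [5, 0, 2]].
B⁴ = P·diag(625, 16, 81)·P⁻¹ = [[-2095, 0, -1088], [0, 16, 0], [5440, 0, 2801]].
The requested entry is 16.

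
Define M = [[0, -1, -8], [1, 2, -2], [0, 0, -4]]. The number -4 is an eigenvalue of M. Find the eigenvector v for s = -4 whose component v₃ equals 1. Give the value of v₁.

2

M + 4I = [[4, -1, -8], [1, 6, -2], [0, 0, 0]].
Solving (M + 4I)v = 0 gives the eigenspace spanned by (2, 0, 1).
With v₃ = 1, v = (2, 0, 1), so v₁ = 2.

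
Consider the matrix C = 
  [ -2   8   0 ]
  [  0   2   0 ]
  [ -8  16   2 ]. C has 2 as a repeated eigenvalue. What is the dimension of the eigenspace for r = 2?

C − 2I = [[-4, 8, 0], [0, 0, 0], [-8, 16, 0]].
This matrix has rank 1, so its null space has dimension 3 − 1 = 2.

2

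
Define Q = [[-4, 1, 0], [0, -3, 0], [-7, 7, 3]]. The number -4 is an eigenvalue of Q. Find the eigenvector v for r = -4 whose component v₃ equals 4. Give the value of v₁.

Q + 4I = [[0, 1, 0], [0, 1, 0], [-7, 7, 7]].
Solving (Q + 4I)v = 0 gives the eigenspace spanned by (4, 0, 4).
With v₃ = 4, v = (4, 0, 4), so v₁ = 4.

4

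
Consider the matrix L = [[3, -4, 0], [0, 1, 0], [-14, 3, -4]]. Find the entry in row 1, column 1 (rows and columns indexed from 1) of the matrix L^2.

Characteristic polynomial: t^3 - 13t + 12 = (t - 3)(t - 1)(t + 4), so the eigenvalues are -4, 1, 3.
t=-4: eigenvector (0, 0, 1).
t=1: eigenvector (2, 1, -5).
t=3: eigenvector (1, 0, -2).
P = [[0, 2, 1], [0, 1, 0], [1, -5, -2]], D = diag(-4, 1, 3), P⁻¹ = [[2, 1, 1], [0, 1, 0], [1, -2, 0]].
L² = P·diag(16, 1, 9)·P⁻¹ = [[9, -16, 0], [0, 1, 0], [14, 47, 16]].
The requested entry is 9.

9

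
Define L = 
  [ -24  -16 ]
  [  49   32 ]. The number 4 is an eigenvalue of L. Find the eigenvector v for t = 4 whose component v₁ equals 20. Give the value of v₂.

-35

L − 4I = [[-28, -16], [49, 28]].
Solving (L − 4I)v = 0 gives the eigenspace spanned by (20, -35).
With v₁ = 20, v = (20, -35), so v₂ = -35.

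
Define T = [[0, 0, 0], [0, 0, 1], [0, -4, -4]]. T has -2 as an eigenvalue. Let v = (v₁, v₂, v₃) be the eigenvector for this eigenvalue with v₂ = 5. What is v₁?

0

T + 2I = [[2, 0, 0], [0, 2, 1], [0, -4, -2]].
Solving (T + 2I)v = 0 gives the eigenspace spanned by (0, 5, -10).
With v₂ = 5, v = (0, 5, -10), so v₁ = 0.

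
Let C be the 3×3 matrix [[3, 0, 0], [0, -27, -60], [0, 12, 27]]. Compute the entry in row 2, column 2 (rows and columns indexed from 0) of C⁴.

81

Characteristic polynomial: t^3 - 3t^2 - 9t + 27 = (t - 3)^2(t + 3), so the eigenvalues are -3, 3, 3.
t=3: eigenvector (1, -4, 2).
t=-3: eigenvector (0, 5, -2).
t=3: eigenvector (0, -2, 1).
P = [[1, 0, 0], [-4, 5, -2], [2, -2, 1]], D = diag(3, -3, 3), P⁻¹ = [[1, 0, 0], [0, 1, 2], [-2, 2, 5]].
C⁴ = P·diag(81, 81, 81)·P⁻¹ = [[81, 0, 0], [0, 81, 0], [0, 0, 81]].
The requested entry is 81.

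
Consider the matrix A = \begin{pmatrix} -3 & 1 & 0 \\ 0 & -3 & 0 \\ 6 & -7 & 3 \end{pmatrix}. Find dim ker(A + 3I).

A + 3I = [[0, 1, 0], [0, 0, 0], [6, -7, 6]].
This matrix has rank 2, so its null space has dimension 3 − 2 = 1.

1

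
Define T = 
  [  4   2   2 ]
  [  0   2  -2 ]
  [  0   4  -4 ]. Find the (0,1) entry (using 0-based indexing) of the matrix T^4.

Characteristic polynomial: λ^3 - 2λ^2 - 8λ = λ(λ - 4)(λ + 2), so the eigenvalues are -2, 0, 4.
λ=4: eigenvector (1, 0, 0).
λ=-2: eigenvector (-1, 1, 2).
λ=0: eigenvector (1, -1, -1).
P = [[1, -1, 1], [0, 1, -1], [0, 2, -1]], D = diag(4, -2, 0), P⁻¹ = [[1, 1, 0], [0, -1, 1], [0, -2, 1]].
T⁴ = P·diag(256, 16, 0)·P⁻¹ = [[256, 272, -16], [0, -16, 16], [0, -32, 32]].
The requested entry is 272.

272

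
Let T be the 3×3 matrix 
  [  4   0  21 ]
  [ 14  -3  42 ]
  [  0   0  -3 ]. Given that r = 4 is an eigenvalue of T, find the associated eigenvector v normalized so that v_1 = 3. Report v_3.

T − 4I = [[0, 0, 21], [14, -7, 42], [0, 0, -7]].
Solving (T − 4I)v = 0 gives the eigenspace spanned by (3, 6, 0).
With v_1 = 3, v = (3, 6, 0), so v_3 = 0.

0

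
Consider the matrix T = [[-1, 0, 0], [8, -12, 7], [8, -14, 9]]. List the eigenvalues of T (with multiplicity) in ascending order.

Characteristic polynomial: p(μ) = μ^3 + 4μ^2 - 7μ - 10 = (μ - 2)(μ + 1)(μ + 5).
Roots (with multiplicity): -5, -1, 2.

-5, -1, 2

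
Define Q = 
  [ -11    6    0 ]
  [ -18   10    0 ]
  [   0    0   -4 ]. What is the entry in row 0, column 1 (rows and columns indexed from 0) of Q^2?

-6

Characteristic polynomial: μ^3 + 5μ^2 + 2μ - 8 = (μ - 1)(μ + 2)(μ + 4), so the eigenvalues are -4, -2, 1.
μ=1: eigenvector (1, 2, 0).
μ=-2: eigenvector (-2, -3, 0).
μ=-4: eigenvector (0, 0, 1).
P = [[1, -2, 0], [2, -3, 0], [0, 0, 1]], D = diag(1, -2, -4), P⁻¹ = [[-3, 2, 0], [-2, 1, 0], [0, 0, 1]].
Q² = P·diag(1, 4, 16)·P⁻¹ = [[13, -6, 0], [18, -8, 0], [0, 0, 16]].
The requested entry is -6.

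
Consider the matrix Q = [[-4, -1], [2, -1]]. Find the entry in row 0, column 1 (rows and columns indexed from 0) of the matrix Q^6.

Characteristic polynomial: λ^2 + 5λ + 6 = (λ + 2)(λ + 3), so the eigenvalues are -3, -2.
λ=-2: eigenvector (1, -2).
λ=-3: eigenvector (1, -1).
P = [[1, 1], [-2, -1]], D = diag(-2, -3), P⁻¹ = [[-1, -1], [2, 1]].
Q⁶ = P·diag(64, 729)·P⁻¹ = [[1394, 665], [-1330, -601]].
The requested entry is 665.

665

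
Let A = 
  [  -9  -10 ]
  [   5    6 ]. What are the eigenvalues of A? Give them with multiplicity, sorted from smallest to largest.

Characteristic polynomial: p(t) = t^2 + 3t - 4 = (t - 1)(t + 4).
Roots (with multiplicity): -4, 1.

-4, 1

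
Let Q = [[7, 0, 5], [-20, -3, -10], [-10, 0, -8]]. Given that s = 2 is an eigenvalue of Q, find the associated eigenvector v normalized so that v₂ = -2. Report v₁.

Q − 2I = [[5, 0, 5], [-20, -5, -10], [-10, 0, -10]].
Solving (Q − 2I)v = 0 gives the eigenspace spanned by (1, -2, -1).
With v₂ = -2, v = (1, -2, -1), so v₁ = 1.

1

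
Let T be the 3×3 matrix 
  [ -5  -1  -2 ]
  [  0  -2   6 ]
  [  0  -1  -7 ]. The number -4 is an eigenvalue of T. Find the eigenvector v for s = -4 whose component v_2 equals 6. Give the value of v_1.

-2

T + 4I = [[-1, -1, -2], [0, 2, 6], [0, -1, -3]].
Solving (T + 4I)v = 0 gives the eigenspace spanned by (-2, 6, -2).
With v_2 = 6, v = (-2, 6, -2), so v_1 = -2.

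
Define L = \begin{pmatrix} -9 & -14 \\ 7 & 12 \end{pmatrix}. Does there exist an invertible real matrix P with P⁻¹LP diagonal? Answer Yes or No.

Characteristic polynomial: p(t) = t^2 - 3t - 10 = (t - 5)(t + 2).
All 2 eigenvalues are distinct, so L is diagonalizable.

Yes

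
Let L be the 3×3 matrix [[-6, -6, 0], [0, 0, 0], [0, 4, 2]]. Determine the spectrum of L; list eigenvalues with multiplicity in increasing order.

Characteristic polynomial: p(t) = t^3 + 4t^2 - 12t = t(t - 2)(t + 6).
Roots (with multiplicity): -6, 0, 2.

-6, 0, 2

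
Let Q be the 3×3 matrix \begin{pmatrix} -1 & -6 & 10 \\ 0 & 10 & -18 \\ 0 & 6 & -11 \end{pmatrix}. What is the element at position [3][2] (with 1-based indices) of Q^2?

-6

Characteristic polynomial: s^3 + 2s^2 - s - 2 = (s - 1)(s + 1)(s + 2), so the eigenvalues are -2, -1, 1.
s=-1: eigenvector (1, 0, 0).
s=-2: eigenvector (-2, 3, 2).
s=1: eigenvector (1, -2, -1).
P = [[1, -2, 1], [0, 3, -2], [0, 2, -1]], D = diag(-1, -2, 1), P⁻¹ = [[1, 0, 1], [0, -1, 2], [0, -2, 3]].
Q² = P·diag(1, 4, 1)·P⁻¹ = [[1, 6, -12], [0, -8, 18], [0, -6, 13]].
The requested entry is -6.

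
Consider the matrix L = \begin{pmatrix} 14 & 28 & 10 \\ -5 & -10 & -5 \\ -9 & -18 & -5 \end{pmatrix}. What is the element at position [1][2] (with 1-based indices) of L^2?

Characteristic polynomial: t^3 + t^2 - 20t = t(t - 4)(t + 5), so the eigenvalues are -5, 0, 4.
t=4: eigenvector (1, 0, -1).
t=-5: eigenvector (-2, 1, 1).
t=0: eigenvector (2, -1, 0).
P = [[1, -2, 2], [0, 1, -1], [-1, 1, 0]], D = diag(4, -5, 0), P⁻¹ = [[1, 2, 0], [1, 2, 1], [1, 1, 1]].
L² = P·diag(16, 25, 0)·P⁻¹ = [[-34, -68, -50], [25, 50, 25], [9, 18, 25]].
The requested entry is -68.

-68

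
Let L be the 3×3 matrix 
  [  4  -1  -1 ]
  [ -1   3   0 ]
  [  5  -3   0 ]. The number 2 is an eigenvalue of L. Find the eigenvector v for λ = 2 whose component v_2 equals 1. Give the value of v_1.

1

L − 2I = [[2, -1, -1], [-1, 1, 0], [5, -3, -2]].
Solving (L − 2I)v = 0 gives the eigenspace spanned by (1, 1, 1).
With v_2 = 1, v = (1, 1, 1), so v_1 = 1.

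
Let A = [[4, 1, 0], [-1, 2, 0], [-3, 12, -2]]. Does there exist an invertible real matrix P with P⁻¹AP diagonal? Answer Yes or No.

Characteristic polynomial: p(s) = s^3 - 4s^2 - 3s + 18 = (s - 3)^2(s + 2).
s = 3 has algebraic multiplicity 2; rank(A − 3I) = 2, so geometric multiplicity = 1.
Geometric multiplicity < algebraic multiplicity, so A is not diagonalizable.

No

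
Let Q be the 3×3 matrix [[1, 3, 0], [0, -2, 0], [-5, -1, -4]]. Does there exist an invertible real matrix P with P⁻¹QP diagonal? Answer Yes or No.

Yes

Characteristic polynomial: p(s) = s^3 + 5s^2 + 2s - 8 = (s - 1)(s + 2)(s + 4).
All 3 eigenvalues are distinct, so Q is diagonalizable.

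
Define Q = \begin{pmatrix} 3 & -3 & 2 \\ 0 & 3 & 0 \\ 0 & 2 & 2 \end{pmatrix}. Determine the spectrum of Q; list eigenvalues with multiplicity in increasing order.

2, 3, 3

Characteristic polynomial: p(t) = t^3 - 8t^2 + 21t - 18 = (t - 3)^2(t - 2).
Roots (with multiplicity): 2, 3, 3.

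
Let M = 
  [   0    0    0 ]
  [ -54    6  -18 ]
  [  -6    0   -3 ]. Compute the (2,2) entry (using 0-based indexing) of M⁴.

81

Characteristic polynomial: μ^3 - 3μ^2 - 18μ = μ(μ - 6)(μ + 3), so the eigenvalues are -3, 0, 6.
μ=0: eigenvector (1, 3, -2).
μ=6: eigenvector (0, 1, 0).
μ=-3: eigenvector (0, 2, 1).
P = [[1, 0, 0], [3, 1, 2], [-2, 0, 1]], D = diag(0, 6, -3), P⁻¹ = [[1, 0, 0], [-7, 1, -2], [2, 0, 1]].
M⁴ = P·diag(0, 1296, 81)·P⁻¹ = [[0, 0, 0], [-8748, 1296, -2430], [162, 0, 81]].
The requested entry is 81.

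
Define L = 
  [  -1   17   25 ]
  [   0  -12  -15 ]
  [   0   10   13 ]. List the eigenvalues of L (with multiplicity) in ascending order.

-2, -1, 3

Characteristic polynomial: p(μ) = μ^3 - 7μ - 6 = (μ - 3)(μ + 1)(μ + 2).
Roots (with multiplicity): -2, -1, 3.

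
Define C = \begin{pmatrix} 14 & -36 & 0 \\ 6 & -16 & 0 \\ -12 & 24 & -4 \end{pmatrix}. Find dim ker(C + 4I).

2

C + 4I = [[18, -36, 0], [6, -12, 0], [-12, 24, 0]].
This matrix has rank 1, so its null space has dimension 3 − 1 = 2.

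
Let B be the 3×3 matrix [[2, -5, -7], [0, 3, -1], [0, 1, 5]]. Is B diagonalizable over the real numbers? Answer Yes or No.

Characteristic polynomial: p(r) = r^3 - 10r^2 + 32r - 32 = (r - 4)^2(r - 2).
r = 4 has algebraic multiplicity 2; rank(B − 4I) = 2, so geometric multiplicity = 1.
Geometric multiplicity < algebraic multiplicity, so B is not diagonalizable.

No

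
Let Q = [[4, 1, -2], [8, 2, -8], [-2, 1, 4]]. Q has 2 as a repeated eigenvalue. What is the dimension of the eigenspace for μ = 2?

1

Q − 2I = [[2, 1, -2], [8, 0, -8], [-2, 1, 2]].
This matrix has rank 2, so its null space has dimension 3 − 2 = 1.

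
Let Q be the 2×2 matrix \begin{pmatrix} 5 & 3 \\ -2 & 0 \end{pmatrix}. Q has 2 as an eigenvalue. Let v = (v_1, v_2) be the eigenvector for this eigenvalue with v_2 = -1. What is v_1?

1

Q − 2I = [[3, 3], [-2, -2]].
Solving (Q − 2I)v = 0 gives the eigenspace spanned by (1, -1).
With v_2 = -1, v = (1, -1), so v_1 = 1.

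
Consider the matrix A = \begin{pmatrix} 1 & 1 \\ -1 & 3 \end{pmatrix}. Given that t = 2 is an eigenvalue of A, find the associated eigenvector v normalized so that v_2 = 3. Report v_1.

A − 2I = [[-1, 1], [-1, 1]].
Solving (A − 2I)v = 0 gives the eigenspace spanned by (3, 3).
With v_2 = 3, v = (3, 3), so v_1 = 3.

3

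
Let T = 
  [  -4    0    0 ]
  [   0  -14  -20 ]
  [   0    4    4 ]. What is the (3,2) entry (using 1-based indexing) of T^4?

-2080

Characteristic polynomial: s^3 + 14s^2 + 64s + 96 = (s + 4)^2(s + 6), so the eigenvalues are -6, -4, -4.
s=-4: eigenvector (1, 0, 0).
s=-6: eigenvector (0, 5, -2).
s=-4: eigenvector (-1, -2, 1).
P = [[1, 0, -1], [0, 5, -2], [0, -2, 1]], D = diag(-4, -6, -4), P⁻¹ = [[1, 2, 5], [0, 1, 2], [0, 2, 5]].
T⁴ = P·diag(256, 1296, 256)·P⁻¹ = [[256, 0, 0], [0, 5456, 10400], [0, -2080, -3904]].
The requested entry is -2080.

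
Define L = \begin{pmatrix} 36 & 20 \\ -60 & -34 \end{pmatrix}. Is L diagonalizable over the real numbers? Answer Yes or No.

Characteristic polynomial: p(λ) = λ^2 - 2λ - 24 = (λ - 6)(λ + 4).
All 2 eigenvalues are distinct, so L is diagonalizable.

Yes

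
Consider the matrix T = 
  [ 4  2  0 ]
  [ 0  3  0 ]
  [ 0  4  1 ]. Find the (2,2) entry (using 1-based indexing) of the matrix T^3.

Characteristic polynomial: μ^3 - 8μ^2 + 19μ - 12 = (μ - 4)(μ - 3)(μ - 1), so the eigenvalues are 1, 3, 4.
μ=3: eigenvector (-2, 1, 2).
μ=4: eigenvector (1, 0, 0).
μ=1: eigenvector (0, 0, 1).
P = [[-2, 1, 0], [1, 0, 0], [2, 0, 1]], D = diag(3, 4, 1), P⁻¹ = [[0, 1, 0], [1, 2, 0], [0, -2, 1]].
T³ = P·diag(27, 64, 1)·P⁻¹ = [[64, 74, 0], [0, 27, 0], [0, 52, 1]].
The requested entry is 27.

27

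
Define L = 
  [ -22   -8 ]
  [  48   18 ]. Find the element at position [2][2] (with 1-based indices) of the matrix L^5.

15648

Characteristic polynomial: r^2 + 4r - 12 = (r - 2)(r + 6), so the eigenvalues are -6, 2.
r=-6: eigenvector (1, -2).
r=2: eigenvector (-1, 3).
P = [[1, -1], [-2, 3]], D = diag(-6, 2), P⁻¹ = [[3, 1], [2, 1]].
L⁵ = P·diag(-7776, 32)·P⁻¹ = [[-23392, -7808], [46848, 15648]].
The requested entry is 15648.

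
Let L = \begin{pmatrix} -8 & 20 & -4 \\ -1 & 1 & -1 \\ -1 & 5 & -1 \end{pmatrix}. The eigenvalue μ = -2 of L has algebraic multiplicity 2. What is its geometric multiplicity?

1

L + 2I = [[-6, 20, -4], [-1, 3, -1], [-1, 5, 1]].
This matrix has rank 2, so its null space has dimension 3 − 2 = 1.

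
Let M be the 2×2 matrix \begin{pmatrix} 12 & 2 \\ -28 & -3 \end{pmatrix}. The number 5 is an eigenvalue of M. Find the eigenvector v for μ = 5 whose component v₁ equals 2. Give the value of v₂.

-7

M − 5I = [[7, 2], [-28, -8]].
Solving (M − 5I)v = 0 gives the eigenspace spanned by (2, -7).
With v₁ = 2, v = (2, -7), so v₂ = -7.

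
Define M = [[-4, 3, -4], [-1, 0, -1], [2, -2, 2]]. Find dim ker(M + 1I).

M + 1I = [[-3, 3, -4], [-1, 1, -1], [2, -2, 3]].
This matrix has rank 2, so its null space has dimension 3 − 2 = 1.

1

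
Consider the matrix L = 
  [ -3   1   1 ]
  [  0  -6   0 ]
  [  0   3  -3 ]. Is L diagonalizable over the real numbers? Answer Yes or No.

Characteristic polynomial: p(r) = r^3 + 12r^2 + 45r + 54 = (r + 3)^2(r + 6).
r = -3 has algebraic multiplicity 2; rank(L + 3I) = 2, so geometric multiplicity = 1.
Geometric multiplicity < algebraic multiplicity, so L is not diagonalizable.

No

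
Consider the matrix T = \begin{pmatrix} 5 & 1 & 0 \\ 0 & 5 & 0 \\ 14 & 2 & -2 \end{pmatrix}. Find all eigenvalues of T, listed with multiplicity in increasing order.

-2, 5, 5

Characteristic polynomial: p(λ) = λ^3 - 8λ^2 + 5λ + 50 = (λ - 5)^2(λ + 2).
Roots (with multiplicity): -2, 5, 5.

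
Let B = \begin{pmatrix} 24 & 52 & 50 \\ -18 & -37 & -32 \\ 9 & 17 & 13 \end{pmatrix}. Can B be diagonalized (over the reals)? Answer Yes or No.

No

Characteristic polynomial: p(λ) = λ^3 - 27λ - 54 = (λ - 6)(λ + 3)^2.
λ = -3 has algebraic multiplicity 2; rank(B + 3I) = 2, so geometric multiplicity = 1.
Geometric multiplicity < algebraic multiplicity, so B is not diagonalizable.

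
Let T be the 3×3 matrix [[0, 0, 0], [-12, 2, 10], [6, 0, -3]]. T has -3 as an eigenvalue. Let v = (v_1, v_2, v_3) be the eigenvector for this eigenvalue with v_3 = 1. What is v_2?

T + 3I = [[3, 0, 0], [-12, 5, 10], [6, 0, 0]].
Solving (T + 3I)v = 0 gives the eigenspace spanned by (0, -2, 1).
With v_3 = 1, v = (0, -2, 1), so v_2 = -2.

-2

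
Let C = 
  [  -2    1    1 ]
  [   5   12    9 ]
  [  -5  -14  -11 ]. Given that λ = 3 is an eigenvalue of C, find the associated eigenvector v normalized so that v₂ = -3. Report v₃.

C − 3I = [[-5, 1, 1], [5, 9, 9], [-5, -14, -14]].
Solving (C − 3I)v = 0 gives the eigenspace spanned by (0, -3, 3).
With v₂ = -3, v = (0, -3, 3), so v₃ = 3.

3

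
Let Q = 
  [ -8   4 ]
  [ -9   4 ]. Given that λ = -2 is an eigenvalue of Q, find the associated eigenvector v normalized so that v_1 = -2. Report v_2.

Q + 2I = [[-6, 4], [-9, 6]].
Solving (Q + 2I)v = 0 gives the eigenspace spanned by (-2, -3).
With v_1 = -2, v = (-2, -3), so v_2 = -3.

-3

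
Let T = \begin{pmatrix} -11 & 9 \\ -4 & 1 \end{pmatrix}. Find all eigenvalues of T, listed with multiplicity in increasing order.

-5, -5

Characteristic polynomial: p(r) = r^2 + 10r + 25 = (r + 5)^2.
Roots (with multiplicity): -5, -5.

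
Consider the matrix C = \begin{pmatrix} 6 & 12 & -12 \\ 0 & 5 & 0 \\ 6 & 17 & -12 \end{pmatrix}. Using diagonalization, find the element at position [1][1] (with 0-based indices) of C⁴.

Characteristic polynomial: s^3 + s^2 - 30s = s(s - 5)(s + 6), so the eigenvalues are -6, 0, 5.
s=-6: eigenvector (-1, 0, -1).
s=5: eigenvector (0, 1, 1).
s=0: eigenvector (2, 0, 1).
P = [[-1, 0, 2], [0, 1, 0], [-1, 1, 1]], D = diag(-6, 5, 0), P⁻¹ = [[1, 2, -2], [0, 1, 0], [1, 1, -1]].
C⁴ = P·diag(1296, 625, 0)·P⁻¹ = [[-1296, -2592, 2592], [0, 625, 0], [-1296, -1967, 2592]].
The requested entry is 625.

625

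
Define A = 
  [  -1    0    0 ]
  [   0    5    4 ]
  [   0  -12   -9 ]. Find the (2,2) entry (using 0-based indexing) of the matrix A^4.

321

Characteristic polynomial: λ^3 + 5λ^2 + 7λ + 3 = (λ + 1)^2(λ + 3), so the eigenvalues are -3, -1, -1.
λ=-1: eigenvector (0, 2, -3).
λ=-3: eigenvector (0, 1, -2).
λ=-1: eigenvector (1, 4, -6).
P = [[0, 0, 1], [2, 1, 4], [-3, -2, -6]], D = diag(-1, -3, -1), P⁻¹ = [[-2, 2, 1], [0, -3, -2], [1, 0, 0]].
A⁴ = P·diag(1, 81, 1)·P⁻¹ = [[1, 0, 0], [0, -239, -160], [0, 480, 321]].
The requested entry is 321.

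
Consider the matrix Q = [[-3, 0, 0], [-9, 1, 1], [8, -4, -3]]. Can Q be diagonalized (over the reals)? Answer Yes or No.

Characteristic polynomial: p(t) = t^3 + 5t^2 + 7t + 3 = (t + 1)^2(t + 3).
t = -1 has algebraic multiplicity 2; rank(Q + 1I) = 2, so geometric multiplicity = 1.
Geometric multiplicity < algebraic multiplicity, so Q is not diagonalizable.

No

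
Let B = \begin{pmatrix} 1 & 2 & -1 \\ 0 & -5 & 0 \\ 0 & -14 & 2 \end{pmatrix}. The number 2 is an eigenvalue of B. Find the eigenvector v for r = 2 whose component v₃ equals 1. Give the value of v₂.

B − 2I = [[-1, 2, -1], [0, -7, 0], [0, -14, 0]].
Solving (B − 2I)v = 0 gives the eigenspace spanned by (-1, 0, 1).
With v₃ = 1, v = (-1, 0, 1), so v₂ = 0.

0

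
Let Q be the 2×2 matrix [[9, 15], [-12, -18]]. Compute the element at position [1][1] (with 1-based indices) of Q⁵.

29889

Characteristic polynomial: μ^2 + 9μ + 18 = (μ + 3)(μ + 6), so the eigenvalues are -6, -3.
μ=-6: eigenvector (1, -1).
μ=-3: eigenvector (5, -4).
P = [[1, 5], [-1, -4]], D = diag(-6, -3), P⁻¹ = [[-4, -5], [1, 1]].
Q⁵ = P·diag(-7776, -243)·P⁻¹ = [[29889, 37665], [-30132, -37908]].
The requested entry is 29889.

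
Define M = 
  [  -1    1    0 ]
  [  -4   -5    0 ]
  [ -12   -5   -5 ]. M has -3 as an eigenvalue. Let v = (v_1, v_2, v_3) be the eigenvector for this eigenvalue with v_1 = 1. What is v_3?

M + 3I = [[2, 1, 0], [-4, -2, 0], [-12, -5, -2]].
Solving (M + 3I)v = 0 gives the eigenspace spanned by (1, -2, -1).
With v_1 = 1, v = (1, -2, -1), so v_3 = -1.

-1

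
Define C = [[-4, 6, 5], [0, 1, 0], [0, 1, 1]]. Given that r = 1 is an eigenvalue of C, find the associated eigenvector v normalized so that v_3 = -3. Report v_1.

C − 1I = [[-5, 6, 5], [0, 0, 0], [0, 1, 0]].
Solving (C − 1I)v = 0 gives the eigenspace spanned by (-3, 0, -3).
With v_3 = -3, v = (-3, 0, -3), so v_1 = -3.

-3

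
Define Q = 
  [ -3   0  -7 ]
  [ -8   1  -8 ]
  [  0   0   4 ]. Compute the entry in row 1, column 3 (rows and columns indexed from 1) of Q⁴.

-175

Characteristic polynomial: μ^3 - 2μ^2 - 11μ + 12 = (μ - 4)(μ - 1)(μ + 3), so the eigenvalues are -3, 1, 4.
μ=-3: eigenvector (1, 2, 0).
μ=1: eigenvector (0, 1, 0).
μ=4: eigenvector (-1, 0, 1).
P = [[1, 0, -1], [2, 1, 0], [0, 0, 1]], D = diag(-3, 1, 4), P⁻¹ = [[1, 0, 1], [-2, 1, -2], [0, 0, 1]].
Q⁴ = P·diag(81, 1, 256)·P⁻¹ = [[81, 0, -175], [160, 1, 160], [0, 0, 256]].
The requested entry is -175.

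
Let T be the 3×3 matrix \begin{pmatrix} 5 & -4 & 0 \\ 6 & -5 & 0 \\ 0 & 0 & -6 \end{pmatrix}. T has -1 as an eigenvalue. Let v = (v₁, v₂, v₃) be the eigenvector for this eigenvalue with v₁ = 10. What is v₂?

15

T + 1I = [[6, -4, 0], [6, -4, 0], [0, 0, -5]].
Solving (T + 1I)v = 0 gives the eigenspace spanned by (10, 15, 0).
With v₁ = 10, v = (10, 15, 0), so v₂ = 15.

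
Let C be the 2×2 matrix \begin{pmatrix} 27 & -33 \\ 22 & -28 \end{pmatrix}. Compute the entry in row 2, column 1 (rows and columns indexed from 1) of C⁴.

Characteristic polynomial: s^2 + s - 30 = (s - 5)(s + 6), so the eigenvalues are -6, 5.
s=-6: eigenvector (1, 1).
s=5: eigenvector (3, 2).
P = [[1, 3], [1, 2]], D = diag(-6, 5), P⁻¹ = [[-2, 3], [1, -1]].
C⁴ = P·diag(1296, 625)·P⁻¹ = [[-717, 2013], [-1342, 2638]].
The requested entry is -1342.

-1342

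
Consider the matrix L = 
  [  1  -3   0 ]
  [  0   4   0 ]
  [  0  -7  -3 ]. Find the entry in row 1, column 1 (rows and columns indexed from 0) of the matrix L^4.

Characteristic polynomial: s^3 - 2s^2 - 11s + 12 = (s - 4)(s - 1)(s + 3), so the eigenvalues are -3, 1, 4.
s=1: eigenvector (1, 0, 0).
s=4: eigenvector (-1, 1, -1).
s=-3: eigenvector (0, 0, 1).
P = [[1, -1, 0], [0, 1, 0], [0, -1, 1]], D = diag(1, 4, -3), P⁻¹ = [[1, 1, 0], [0, 1, 0], [0, 1, 1]].
L⁴ = P·diag(1, 256, 81)·P⁻¹ = [[1, -255, 0], [0, 256, 0], [0, -175, 81]].
The requested entry is 256.

256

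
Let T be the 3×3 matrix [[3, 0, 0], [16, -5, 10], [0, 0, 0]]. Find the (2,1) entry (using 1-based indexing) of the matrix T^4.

Characteristic polynomial: r^3 + 2r^2 - 15r = r(r - 3)(r + 5), so the eigenvalues are -5, 0, 3.
r=3: eigenvector (1, 2, 0).
r=-5: eigenvector (0, 1, 0).
r=0: eigenvector (0, 2, 1).
P = [[1, 0, 0], [2, 1, 2], [0, 0, 1]], D = diag(3, -5, 0), P⁻¹ = [[1, 0, 0], [-2, 1, -2], [0, 0, 1]].
T⁴ = P·diag(81, 625, 0)·P⁻¹ = [[81, 0, 0], [-1088, 625, -1250], [0, 0, 0]].
The requested entry is -1088.

-1088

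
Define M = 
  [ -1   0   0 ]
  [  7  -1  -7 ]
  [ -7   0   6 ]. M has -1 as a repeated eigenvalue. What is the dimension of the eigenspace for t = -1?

2

M + 1I = [[0, 0, 0], [7, 0, -7], [-7, 0, 7]].
This matrix has rank 1, so its null space has dimension 3 − 1 = 2.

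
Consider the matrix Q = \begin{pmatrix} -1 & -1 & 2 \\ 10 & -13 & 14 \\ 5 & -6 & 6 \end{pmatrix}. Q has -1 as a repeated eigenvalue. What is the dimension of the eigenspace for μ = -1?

Q + 1I = [[0, -1, 2], [10, -12, 14], [5, -6, 7]].
This matrix has rank 2, so its null space has dimension 3 − 2 = 1.

1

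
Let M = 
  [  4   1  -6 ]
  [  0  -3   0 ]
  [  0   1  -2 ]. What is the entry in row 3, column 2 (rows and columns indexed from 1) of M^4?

-65

Characteristic polynomial: t^3 + t^2 - 14t - 24 = (t - 4)(t + 2)(t + 3), so the eigenvalues are -3, -2, 4.
t=-3: eigenvector (1, -1, 1).
t=-2: eigenvector (1, 0, 1).
t=4: eigenvector (1, 0, 0).
P = [[1, 1, 1], [-1, 0, 0], [1, 1, 0]], D = diag(-3, -2, 4), P⁻¹ = [[0, -1, 0], [0, 1, 1], [1, 0, -1]].
M⁴ = P·diag(81, 16, 256)·P⁻¹ = [[256, -65, -240], [0, 81, 0], [0, -65, 16]].
The requested entry is -65.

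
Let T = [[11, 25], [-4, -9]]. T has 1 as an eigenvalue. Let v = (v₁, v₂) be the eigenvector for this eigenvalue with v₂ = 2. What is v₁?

-5

T − 1I = [[10, 25], [-4, -10]].
Solving (T − 1I)v = 0 gives the eigenspace spanned by (-5, 2).
With v₂ = 2, v = (-5, 2), so v₁ = -5.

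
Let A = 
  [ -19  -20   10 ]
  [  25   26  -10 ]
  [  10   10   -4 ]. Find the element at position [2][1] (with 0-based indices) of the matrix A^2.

Characteristic polynomial: λ^3 - 3λ^2 - 22λ + 24 = (λ - 6)(λ - 1)(λ + 4), so the eigenvalues are -4, 1, 6.
λ=1: eigenvector (1, -1, 0).
λ=-4: eigenvector (2, -2, -1).
λ=6: eigenvector (-2, 3, 1).
P = [[1, 2, -2], [-1, -2, 3], [0, -1, 1]], D = diag(1, -4, 6), P⁻¹ = [[1, 0, 2], [1, 1, -1], [1, 1, 0]].
A² = P·diag(1, 16, 36)·P⁻¹ = [[-39, -40, -30], [75, 76, 30], [20, 20, 16]].
The requested entry is 20.

20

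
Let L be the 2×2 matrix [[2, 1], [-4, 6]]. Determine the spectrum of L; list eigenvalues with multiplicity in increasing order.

4, 4

Characteristic polynomial: p(r) = r^2 - 8r + 16 = (r - 4)^2.
Roots (with multiplicity): 4, 4.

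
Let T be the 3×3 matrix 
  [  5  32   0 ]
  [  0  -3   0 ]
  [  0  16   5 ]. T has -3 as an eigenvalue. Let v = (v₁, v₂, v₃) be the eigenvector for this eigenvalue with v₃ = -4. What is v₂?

T + 3I = [[8, 32, 0], [0, 0, 0], [0, 16, 8]].
Solving (T + 3I)v = 0 gives the eigenspace spanned by (-8, 2, -4).
With v₃ = -4, v = (-8, 2, -4), so v₂ = 2.

2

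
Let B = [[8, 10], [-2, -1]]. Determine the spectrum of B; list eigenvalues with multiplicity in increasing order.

Characteristic polynomial: p(λ) = λ^2 - 7λ + 12 = (λ - 4)(λ - 3).
Roots (with multiplicity): 3, 4.

3, 4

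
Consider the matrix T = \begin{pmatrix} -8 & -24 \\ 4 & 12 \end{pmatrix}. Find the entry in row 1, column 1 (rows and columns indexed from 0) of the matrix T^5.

Characteristic polynomial: r^2 - 4r = r(r - 4), so the eigenvalues are 0, 4.
r=0: eigenvector (-3, 1).
r=4: eigenvector (-2, 1).
P = [[-3, -2], [1, 1]], D = diag(0, 4), P⁻¹ = [[-1, -2], [1, 3]].
T⁵ = P·diag(0, 1024)·P⁻¹ = [[-2048, -6144], [1024, 3072]].
The requested entry is 3072.

3072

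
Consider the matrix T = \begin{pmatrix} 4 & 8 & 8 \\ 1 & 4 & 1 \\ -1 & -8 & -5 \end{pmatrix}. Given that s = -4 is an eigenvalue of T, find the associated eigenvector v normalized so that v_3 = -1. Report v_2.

T + 4I = [[8, 8, 8], [1, 8, 1], [-1, -8, -1]].
Solving (T + 4I)v = 0 gives the eigenspace spanned by (1, 0, -1).
With v_3 = -1, v = (1, 0, -1), so v_2 = 0.

0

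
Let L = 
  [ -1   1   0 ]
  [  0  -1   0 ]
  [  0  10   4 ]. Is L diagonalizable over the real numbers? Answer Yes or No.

No

Characteristic polynomial: p(r) = r^3 - 2r^2 - 7r - 4 = (r - 4)(r + 1)^2.
r = -1 has algebraic multiplicity 2; rank(L + 1I) = 2, so geometric multiplicity = 1.
Geometric multiplicity < algebraic multiplicity, so L is not diagonalizable.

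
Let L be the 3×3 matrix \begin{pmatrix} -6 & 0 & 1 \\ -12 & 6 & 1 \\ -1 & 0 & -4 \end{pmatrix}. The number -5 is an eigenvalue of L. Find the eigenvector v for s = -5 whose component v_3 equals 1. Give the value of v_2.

L + 5I = [[-1, 0, 1], [-12, 11, 1], [-1, 0, 1]].
Solving (L + 5I)v = 0 gives the eigenspace spanned by (1, 1, 1).
With v_3 = 1, v = (1, 1, 1), so v_2 = 1.

1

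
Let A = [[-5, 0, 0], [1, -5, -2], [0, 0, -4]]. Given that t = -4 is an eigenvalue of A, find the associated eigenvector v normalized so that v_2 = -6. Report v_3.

3

A + 4I = [[-1, 0, 0], [1, -1, -2], [0, 0, 0]].
Solving (A + 4I)v = 0 gives the eigenspace spanned by (0, -6, 3).
With v_2 = -6, v = (0, -6, 3), so v_3 = 3.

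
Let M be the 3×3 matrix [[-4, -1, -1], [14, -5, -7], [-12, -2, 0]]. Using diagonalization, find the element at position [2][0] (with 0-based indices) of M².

Characteristic polynomial: r^3 + 9r^2 + 8r - 60 = (r - 2)(r + 5)(r + 6), so the eigenvalues are -6, -5, 2.
r=-6: eigenvector (1, 0, 2).
r=-5: eigenvector (-1, 1, -2).
r=2: eigenvector (0, -1, 1).
P = [[1, -1, 0], [0, 1, -1], [2, -2, 1]], D = diag(-6, -5, 2), P⁻¹ = [[-1, 1, 1], [-2, 1, 1], [-2, 0, 1]].
M² = P·diag(36, 25, 4)·P⁻¹ = [[14, 11, 11], [-42, 25, 21], [20, 22, 26]].
The requested entry is 20.

20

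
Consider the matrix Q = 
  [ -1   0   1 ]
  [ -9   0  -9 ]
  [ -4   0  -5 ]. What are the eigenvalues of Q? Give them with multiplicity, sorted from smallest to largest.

Characteristic polynomial: p(r) = r^3 + 6r^2 + 9r = r(r + 3)^2.
Roots (with multiplicity): -3, -3, 0.

-3, -3, 0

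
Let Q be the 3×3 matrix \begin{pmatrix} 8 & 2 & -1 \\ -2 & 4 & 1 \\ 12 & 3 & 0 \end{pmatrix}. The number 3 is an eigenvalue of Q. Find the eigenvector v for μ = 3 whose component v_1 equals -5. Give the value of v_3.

Q − 3I = [[5, 2, -1], [-2, 1, 1], [12, 3, -3]].
Solving (Q − 3I)v = 0 gives the eigenspace spanned by (-5, 5, -15).
With v_1 = -5, v = (-5, 5, -15), so v_3 = -15.

-15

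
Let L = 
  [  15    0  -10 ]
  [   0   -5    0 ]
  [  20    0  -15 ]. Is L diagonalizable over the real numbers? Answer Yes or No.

Characteristic polynomial: p(t) = t^3 + 5t^2 - 25t - 125 = (t - 5)(t + 5)^2.
t = -5 has algebraic multiplicity 2; rank(L + 5I) = 1, so geometric multiplicity = 2.
Every eigenvalue has geometric = algebraic multiplicity, so L is diagonalizable.

Yes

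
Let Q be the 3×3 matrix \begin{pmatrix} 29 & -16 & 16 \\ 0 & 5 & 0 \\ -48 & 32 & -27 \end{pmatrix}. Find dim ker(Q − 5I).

2

Q − 5I = [[24, -16, 16], [0, 0, 0], [-48, 32, -32]].
This matrix has rank 1, so its null space has dimension 3 − 1 = 2.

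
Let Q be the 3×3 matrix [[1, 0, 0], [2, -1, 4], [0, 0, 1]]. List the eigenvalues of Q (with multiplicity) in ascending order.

Characteristic polynomial: p(s) = s^3 - s^2 - s + 1 = (s - 1)^2(s + 1).
Roots (with multiplicity): -1, 1, 1.

-1, 1, 1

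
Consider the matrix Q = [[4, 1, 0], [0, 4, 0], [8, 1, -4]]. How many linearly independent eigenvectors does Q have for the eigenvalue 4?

Q − 4I = [[0, 1, 0], [0, 0, 0], [8, 1, -8]].
This matrix has rank 2, so its null space has dimension 3 − 2 = 1.

1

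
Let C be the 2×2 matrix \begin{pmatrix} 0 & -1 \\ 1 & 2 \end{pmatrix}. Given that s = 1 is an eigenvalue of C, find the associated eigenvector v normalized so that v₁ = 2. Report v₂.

C − 1I = [[-1, -1], [1, 1]].
Solving (C − 1I)v = 0 gives the eigenspace spanned by (2, -2).
With v₁ = 2, v = (2, -2), so v₂ = -2.

-2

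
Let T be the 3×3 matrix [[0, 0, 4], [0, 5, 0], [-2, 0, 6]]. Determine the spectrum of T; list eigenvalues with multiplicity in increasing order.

2, 4, 5

Characteristic polynomial: p(s) = s^3 - 11s^2 + 38s - 40 = (s - 5)(s - 4)(s - 2).
Roots (with multiplicity): 2, 4, 5.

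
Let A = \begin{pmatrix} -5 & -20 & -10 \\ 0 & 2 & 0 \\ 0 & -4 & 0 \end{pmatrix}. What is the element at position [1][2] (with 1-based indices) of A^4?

Characteristic polynomial: μ^3 + 3μ^2 - 10μ = μ(μ - 2)(μ + 5), so the eigenvalues are -5, 0, 2.
μ=0: eigenvector (-2, 0, 1).
μ=2: eigenvector (0, 1, -2).
μ=-5: eigenvector (1, 0, 0).
P = [[-2, 0, 1], [0, 1, 0], [1, -2, 0]], D = diag(0, 2, -5), P⁻¹ = [[0, 2, 1], [0, 1, 0], [1, 4, 2]].
A⁴ = P·diag(0, 16, 625)·P⁻¹ = [[625, 2500, 1250], [0, 16, 0], [0, -32, 0]].
The requested entry is 2500.

2500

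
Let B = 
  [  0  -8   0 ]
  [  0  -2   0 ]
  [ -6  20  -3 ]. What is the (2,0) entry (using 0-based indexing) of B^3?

Characteristic polynomial: s^3 + 5s^2 + 6s = s(s + 2)(s + 3), so the eigenvalues are -3, -2, 0.
s=0: eigenvector (1, 0, -2).
s=-2: eigenvector (4, 1, -4).
s=-3: eigenvector (0, 0, 1).
P = [[1, 4, 0], [0, 1, 0], [-2, -4, 1]], D = diag(0, -2, -3), P⁻¹ = [[1, -4, 0], [0, 1, 0], [2, -4, 1]].
B³ = P·diag(0, -8, -27)·P⁻¹ = [[0, -32, 0], [0, -8, 0], [-54, 140, -27]].
The requested entry is -54.

-54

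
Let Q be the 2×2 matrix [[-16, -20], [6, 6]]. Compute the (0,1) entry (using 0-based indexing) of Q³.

Characteristic polynomial: λ^2 + 10λ + 24 = (λ + 4)(λ + 6), so the eigenvalues are -6, -4.
λ=-6: eigenvector (-2, 1).
λ=-4: eigenvector (-5, 3).
P = [[-2, -5], [1, 3]], D = diag(-6, -4), P⁻¹ = [[-3, -5], [1, 2]].
Q³ = P·diag(-216, -64)·P⁻¹ = [[-976, -1520], [456, 696]].
The requested entry is -1520.

-1520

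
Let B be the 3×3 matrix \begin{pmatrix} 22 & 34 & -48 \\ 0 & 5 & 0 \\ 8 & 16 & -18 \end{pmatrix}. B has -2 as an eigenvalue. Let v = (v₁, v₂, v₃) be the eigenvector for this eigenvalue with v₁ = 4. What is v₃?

B + 2I = [[24, 34, -48], [0, 7, 0], [8, 16, -16]].
Solving (B + 2I)v = 0 gives the eigenspace spanned by (4, 0, 2).
With v₁ = 4, v = (4, 0, 2), so v₃ = 2.

2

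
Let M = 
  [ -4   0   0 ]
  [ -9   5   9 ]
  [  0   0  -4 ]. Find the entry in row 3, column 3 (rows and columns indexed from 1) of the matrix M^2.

16

Characteristic polynomial: r^3 + 3r^2 - 24r - 80 = (r - 5)(r + 4)^2, so the eigenvalues are -4, -4, 5.
r=-4: eigenvector (1, 1, 0).
r=5: eigenvector (0, 1, 0).
r=-4: eigenvector (0, -1, 1).
P = [[1, 0, 0], [1, 1, -1], [0, 0, 1]], D = diag(-4, 5, -4), P⁻¹ = [[1, 0, 0], [-1, 1, 1], [0, 0, 1]].
M² = P·diag(16, 25, 16)·P⁻¹ = [[16, 0, 0], [-9, 25, 9], [0, 0, 16]].
The requested entry is 16.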